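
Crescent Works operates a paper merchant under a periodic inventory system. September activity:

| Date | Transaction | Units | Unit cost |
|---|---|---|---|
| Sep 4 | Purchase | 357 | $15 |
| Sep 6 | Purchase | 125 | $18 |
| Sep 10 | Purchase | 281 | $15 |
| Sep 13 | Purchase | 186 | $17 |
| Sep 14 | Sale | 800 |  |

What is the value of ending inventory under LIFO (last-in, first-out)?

Sep 14, 800 sold [LIFO — newest first]: 186 @ $17 + 281 @ $15 + 125 @ $18 + 208 @ $15 = $12,747
Ending inventory: 149 @ $15 = $2,235

Ending inventory = $2,235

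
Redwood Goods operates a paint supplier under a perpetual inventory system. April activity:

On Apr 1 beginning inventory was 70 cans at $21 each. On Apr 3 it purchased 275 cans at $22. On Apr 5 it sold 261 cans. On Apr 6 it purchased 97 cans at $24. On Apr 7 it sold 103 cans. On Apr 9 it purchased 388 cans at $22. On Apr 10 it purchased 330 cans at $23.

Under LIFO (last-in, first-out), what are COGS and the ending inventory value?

COGS = $8,202; ending inventory = $17,772

Apr 5, 261 sold [LIFO — newest first]: 261 @ $22 = $5,742
Apr 7, 103 sold [LIFO — newest first]: 97 @ $24 + 6 @ $22 = $2,460
Total COGS = $5,742 + $2,460 = $8,202
Ending inventory: 70 @ $21 + 8 @ $22 + 388 @ $22 + 330 @ $23 = $17,772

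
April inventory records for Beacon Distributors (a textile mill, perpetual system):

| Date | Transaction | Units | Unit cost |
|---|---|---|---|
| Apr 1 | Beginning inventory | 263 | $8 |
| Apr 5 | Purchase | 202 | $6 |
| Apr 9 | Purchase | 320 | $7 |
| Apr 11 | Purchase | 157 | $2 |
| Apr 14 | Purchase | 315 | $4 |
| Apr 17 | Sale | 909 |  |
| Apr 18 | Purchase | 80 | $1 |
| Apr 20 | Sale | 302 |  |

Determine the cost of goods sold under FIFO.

COGS = $6,946

Apr 17, 909 sold [FIFO — oldest first]: 263 @ $8 + 202 @ $6 + 320 @ $7 + 124 @ $2 = $5,804
Apr 20, 302 sold [FIFO — oldest first]: 33 @ $2 + 269 @ $4 = $1,142
Total COGS = $5,804 + $1,142 = $6,946
Ending inventory: 46 @ $4 + 80 @ $1 = $264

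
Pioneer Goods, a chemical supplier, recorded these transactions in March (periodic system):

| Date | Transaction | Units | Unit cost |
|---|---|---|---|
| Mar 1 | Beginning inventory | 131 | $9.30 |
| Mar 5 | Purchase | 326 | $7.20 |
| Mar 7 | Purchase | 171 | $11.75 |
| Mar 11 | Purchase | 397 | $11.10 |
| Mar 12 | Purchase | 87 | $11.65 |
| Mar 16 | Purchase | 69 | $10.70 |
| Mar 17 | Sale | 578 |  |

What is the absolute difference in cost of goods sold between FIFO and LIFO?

FIFO COGS: 131 @ $9.30 + 326 @ $7.20 + 121 @ $11.75 = $4,987.25
LIFO COGS: 69 @ $10.70 + 87 @ $11.65 + 397 @ $11.10 + 25 @ $11.75 = $6,452.30
Difference = |$4,987.25 − $6,452.30| = $1,465.05

$1,465.05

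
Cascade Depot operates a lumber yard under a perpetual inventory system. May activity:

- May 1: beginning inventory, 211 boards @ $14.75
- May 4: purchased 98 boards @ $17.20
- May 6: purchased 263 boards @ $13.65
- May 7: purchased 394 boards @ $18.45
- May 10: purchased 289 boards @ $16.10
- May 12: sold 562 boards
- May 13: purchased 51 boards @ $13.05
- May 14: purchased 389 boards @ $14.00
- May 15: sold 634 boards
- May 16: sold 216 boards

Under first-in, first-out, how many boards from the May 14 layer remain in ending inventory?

May 12, 562 sold [FIFO — oldest first]: 211 @ $14.75 + 98 @ $17.20 + 253 @ $13.65 = $8,251.30
May 15, 634 sold [FIFO — oldest first]: 10 @ $13.65 + 394 @ $18.45 + 230 @ $16.10 = $11,108.80
May 16, 216 sold [FIFO — oldest first]: 59 @ $16.10 + 51 @ $13.05 + 106 @ $14.00 = $3,099.45
Total COGS = $8,251.30 + $11,108.80 + $3,099.45 = $22,459.55
Ending inventory: 283 @ $14.00 = $3,962.00

283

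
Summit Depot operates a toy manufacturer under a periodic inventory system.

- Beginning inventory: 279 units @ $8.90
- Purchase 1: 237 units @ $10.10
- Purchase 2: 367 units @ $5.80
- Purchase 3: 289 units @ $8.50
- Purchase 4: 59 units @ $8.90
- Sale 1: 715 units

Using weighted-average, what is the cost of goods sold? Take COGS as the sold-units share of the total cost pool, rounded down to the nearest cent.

COGS = $5,800.73

Sale 1, sell 715: 715/1231 × $9,987.00 → $5,800.73
Ending inventory (cost pool remaining) = $4,186.27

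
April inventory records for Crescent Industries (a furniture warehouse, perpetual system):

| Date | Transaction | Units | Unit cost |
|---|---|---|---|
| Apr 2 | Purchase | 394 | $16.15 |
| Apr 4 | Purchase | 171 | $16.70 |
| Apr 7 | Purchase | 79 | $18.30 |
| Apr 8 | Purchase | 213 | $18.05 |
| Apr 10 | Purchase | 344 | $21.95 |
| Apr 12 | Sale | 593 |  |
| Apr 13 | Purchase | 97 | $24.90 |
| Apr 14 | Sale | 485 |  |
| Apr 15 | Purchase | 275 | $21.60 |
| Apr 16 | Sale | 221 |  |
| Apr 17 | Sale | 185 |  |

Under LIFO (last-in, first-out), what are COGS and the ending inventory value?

COGS = $28,977.90; ending inventory = $1,437.35

Apr 12, 593 sold [LIFO — newest first]: 344 @ $21.95 + 213 @ $18.05 + 36 @ $18.30 = $12,054.25
Apr 14, 485 sold [LIFO — newest first]: 97 @ $24.90 + 43 @ $18.30 + 171 @ $16.70 + 174 @ $16.15 = $8,868.00
Apr 16, 221 sold [LIFO — newest first]: 221 @ $21.60 = $4,773.60
Apr 17, 185 sold [LIFO — newest first]: 54 @ $21.60 + 131 @ $16.15 = $3,282.05
Total COGS = $12,054.25 + $8,868.00 + $4,773.60 + $3,282.05 = $28,977.90
Ending inventory: 89 @ $16.15 = $1,437.35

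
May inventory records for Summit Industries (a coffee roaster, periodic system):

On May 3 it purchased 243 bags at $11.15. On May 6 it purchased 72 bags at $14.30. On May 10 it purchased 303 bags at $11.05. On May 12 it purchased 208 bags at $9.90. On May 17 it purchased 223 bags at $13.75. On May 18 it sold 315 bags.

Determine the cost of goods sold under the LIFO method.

COGS = $3,977.05

May 18, 315 sold [LIFO — newest first]: 223 @ $13.75 + 92 @ $9.90 = $3,977.05
Ending inventory: 243 @ $11.15 + 72 @ $14.30 + 303 @ $11.05 + 116 @ $9.90 = $8,235.60
Check: goods available $12,212.65 = COGS $3,977.05 + ending $8,235.60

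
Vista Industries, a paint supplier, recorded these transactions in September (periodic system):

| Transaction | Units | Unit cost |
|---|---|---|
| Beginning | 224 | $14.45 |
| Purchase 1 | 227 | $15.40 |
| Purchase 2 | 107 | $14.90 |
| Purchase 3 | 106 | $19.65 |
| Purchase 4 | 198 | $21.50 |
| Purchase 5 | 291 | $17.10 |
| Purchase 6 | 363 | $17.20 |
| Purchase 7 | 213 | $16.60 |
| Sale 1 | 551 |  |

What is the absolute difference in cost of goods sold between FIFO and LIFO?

FIFO COGS: 224 @ $14.45 + 227 @ $15.40 + 100 @ $14.90 = $8,222.60
LIFO COGS: 213 @ $16.60 + 338 @ $17.20 = $9,349.40
Difference = |$8,222.60 − $9,349.40| = $1,126.80

$1,126.80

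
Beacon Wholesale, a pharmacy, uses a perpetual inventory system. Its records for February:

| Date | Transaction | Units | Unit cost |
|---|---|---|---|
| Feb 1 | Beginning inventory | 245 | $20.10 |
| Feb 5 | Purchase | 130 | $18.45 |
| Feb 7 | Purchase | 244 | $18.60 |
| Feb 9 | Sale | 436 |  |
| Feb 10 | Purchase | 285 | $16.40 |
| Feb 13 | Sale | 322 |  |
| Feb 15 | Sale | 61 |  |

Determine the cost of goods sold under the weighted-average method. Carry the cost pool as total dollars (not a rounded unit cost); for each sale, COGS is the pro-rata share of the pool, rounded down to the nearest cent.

COGS = $15,049.58

After Feb 1: 245 on hand, pool $4,924.50 (≈ $20.1000 each)
After Feb 5: 375 on hand, pool $7,323.00 (≈ $19.5280 each)
After Feb 7: 619 on hand, pool $11,861.40 (≈ $19.1622 each)
Feb 9, sell 436: 436/619 × $11,861.40 → $8,354.71
After Feb 10: 468 on hand, pool $8,180.69 (≈ $17.4801 each)
Feb 13, sell 322: 322/468 × $8,180.69 → $5,628.59
Feb 15, sell 61: 61/146 × $2,552.10 → $1,066.28
Total COGS = $8,354.71 + $5,628.59 + $1,066.28 = $15,049.58
Ending inventory (cost pool remaining) = $1,485.82
Check: goods available $16,535.40 = COGS $15,049.58 + ending $1,485.82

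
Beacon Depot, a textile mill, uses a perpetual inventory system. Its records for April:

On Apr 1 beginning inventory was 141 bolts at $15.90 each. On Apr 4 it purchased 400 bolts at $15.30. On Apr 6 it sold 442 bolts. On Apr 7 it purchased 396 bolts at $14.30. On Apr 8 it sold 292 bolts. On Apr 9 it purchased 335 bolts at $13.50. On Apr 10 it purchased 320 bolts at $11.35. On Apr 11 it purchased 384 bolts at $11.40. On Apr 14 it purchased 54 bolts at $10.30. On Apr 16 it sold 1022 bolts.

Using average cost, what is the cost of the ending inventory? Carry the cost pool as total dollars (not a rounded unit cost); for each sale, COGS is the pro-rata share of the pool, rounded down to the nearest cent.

Ending inventory = $3,390.79

After Apr 1: 141 on hand, pool $2,241.90 (≈ $15.9000 each)
After Apr 4: 541 on hand, pool $8,361.90 (≈ $15.4564 each)
Apr 6, sell 442: 442/541 × $8,361.90 → $6,831.71
After Apr 7: 495 on hand, pool $7,192.99 (≈ $14.5313 each)
Apr 8, sell 292: 292/495 × $7,192.99 → $4,243.13
After Apr 9: 538 on hand, pool $7,472.36 (≈ $13.8891 each)
After Apr 10: 858 on hand, pool $11,104.36 (≈ $12.9421 each)
After Apr 11: 1242 on hand, pool $15,481.96 (≈ $12.4653 each)
After Apr 14: 1296 on hand, pool $16,038.16 (≈ $12.3751 each)
Apr 16, sell 1022: 1022/1296 × $16,038.16 → $12,647.37
Total COGS = $6,831.71 + $4,243.13 + $12,647.37 = $23,722.21
Ending inventory (cost pool remaining) = $3,390.79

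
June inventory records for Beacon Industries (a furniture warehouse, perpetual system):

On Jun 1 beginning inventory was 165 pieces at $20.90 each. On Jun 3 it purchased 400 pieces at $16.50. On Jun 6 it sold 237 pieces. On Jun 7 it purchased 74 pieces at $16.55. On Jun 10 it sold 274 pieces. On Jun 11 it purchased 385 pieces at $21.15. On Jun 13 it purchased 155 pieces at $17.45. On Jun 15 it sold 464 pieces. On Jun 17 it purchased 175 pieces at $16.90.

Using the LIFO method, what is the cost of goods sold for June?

COGS = $17,838.10

Jun 6, 237 sold [LIFO — newest first]: 237 @ $16.50 = $3,910.50
Jun 10, 274 sold [LIFO — newest first]: 74 @ $16.55 + 163 @ $16.50 + 37 @ $20.90 = $4,687.50
Jun 15, 464 sold [LIFO — newest first]: 155 @ $17.45 + 309 @ $21.15 = $9,240.10
Total COGS = $3,910.50 + $4,687.50 + $9,240.10 = $17,838.10
Ending inventory: 128 @ $20.90 + 76 @ $21.15 + 175 @ $16.90 = $7,240.10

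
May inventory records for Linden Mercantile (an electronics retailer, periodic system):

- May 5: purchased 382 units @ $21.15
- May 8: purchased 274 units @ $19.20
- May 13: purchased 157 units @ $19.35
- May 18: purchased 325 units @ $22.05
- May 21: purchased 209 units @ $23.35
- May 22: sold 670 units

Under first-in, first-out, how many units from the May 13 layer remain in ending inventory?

May 22, 670 sold [FIFO — oldest first]: 382 @ $21.15 + 274 @ $19.20 + 14 @ $19.35 = $13,611.00
Ending inventory: 143 @ $19.35 + 325 @ $22.05 + 209 @ $23.35 = $14,813.45
Check: goods available $28,424.45 = COGS $13,611.00 + ending $14,813.45

143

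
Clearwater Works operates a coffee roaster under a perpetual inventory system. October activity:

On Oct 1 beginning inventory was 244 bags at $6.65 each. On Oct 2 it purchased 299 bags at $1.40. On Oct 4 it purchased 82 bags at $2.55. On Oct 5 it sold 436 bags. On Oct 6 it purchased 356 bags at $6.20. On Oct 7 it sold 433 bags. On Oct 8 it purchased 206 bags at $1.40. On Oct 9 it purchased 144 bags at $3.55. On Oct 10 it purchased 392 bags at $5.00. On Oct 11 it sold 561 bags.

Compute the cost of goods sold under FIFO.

Oct 5, 436 sold [FIFO — oldest first]: 244 @ $6.65 + 192 @ $1.40 = $1,891.40
Oct 7, 433 sold [FIFO — oldest first]: 107 @ $1.40 + 82 @ $2.55 + 244 @ $6.20 = $1,871.70
Oct 11, 561 sold [FIFO — oldest first]: 112 @ $6.20 + 206 @ $1.40 + 144 @ $3.55 + 99 @ $5.00 = $1,989.00
Total COGS = $1,891.40 + $1,871.70 + $1,989.00 = $5,752.10
Ending inventory: 293 @ $5.00 = $1,465.00
Check: goods available $7,217.10 = COGS $5,752.10 + ending $1,465.00

COGS = $5,752.10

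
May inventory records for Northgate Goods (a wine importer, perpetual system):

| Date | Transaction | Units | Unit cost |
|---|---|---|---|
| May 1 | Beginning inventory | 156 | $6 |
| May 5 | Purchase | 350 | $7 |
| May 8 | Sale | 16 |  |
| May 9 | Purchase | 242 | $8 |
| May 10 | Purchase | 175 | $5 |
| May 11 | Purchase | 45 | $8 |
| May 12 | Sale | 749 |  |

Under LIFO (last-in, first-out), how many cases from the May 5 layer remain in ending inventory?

47

May 8, 16 sold [LIFO — newest first]: 16 @ $7 = $112
May 12, 749 sold [LIFO — newest first]: 45 @ $8 + 175 @ $5 + 242 @ $8 + 287 @ $7 = $5,180
Total COGS = $112 + $5,180 = $5,292
Ending inventory: 156 @ $6 + 47 @ $7 = $1,265
Check: goods available $6,557 = COGS $5,292 + ending $1,265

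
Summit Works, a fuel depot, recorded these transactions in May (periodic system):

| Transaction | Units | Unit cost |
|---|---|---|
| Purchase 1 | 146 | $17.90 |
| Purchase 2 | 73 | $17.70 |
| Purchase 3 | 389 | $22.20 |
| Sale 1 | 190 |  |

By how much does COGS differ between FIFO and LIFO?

FIFO COGS: 146 @ $17.90 + 44 @ $17.70 = $3,392.20
LIFO COGS: 190 @ $22.20 = $4,218.00
Difference = |$3,392.20 − $4,218.00| = $825.80

$825.80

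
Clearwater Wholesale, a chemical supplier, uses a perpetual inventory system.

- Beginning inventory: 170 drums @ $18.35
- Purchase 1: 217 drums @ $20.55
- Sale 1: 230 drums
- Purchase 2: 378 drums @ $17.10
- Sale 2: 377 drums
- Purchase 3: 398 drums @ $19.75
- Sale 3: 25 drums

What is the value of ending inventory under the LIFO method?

Sale 1 (230) [LIFO — newest first]: 217 @ $20.55 + 13 @ $18.35 = $4,697.90
Sale 2 (377) [LIFO — newest first]: 377 @ $17.10 = $6,446.70
Sale 3 (25) [LIFO — newest first]: 25 @ $19.75 = $493.75
Total COGS = $4,697.90 + $6,446.70 + $493.75 = $11,638.35
Ending inventory: 157 @ $18.35 + 1 @ $17.10 + 373 @ $19.75 = $10,264.80

Ending inventory = $10,264.80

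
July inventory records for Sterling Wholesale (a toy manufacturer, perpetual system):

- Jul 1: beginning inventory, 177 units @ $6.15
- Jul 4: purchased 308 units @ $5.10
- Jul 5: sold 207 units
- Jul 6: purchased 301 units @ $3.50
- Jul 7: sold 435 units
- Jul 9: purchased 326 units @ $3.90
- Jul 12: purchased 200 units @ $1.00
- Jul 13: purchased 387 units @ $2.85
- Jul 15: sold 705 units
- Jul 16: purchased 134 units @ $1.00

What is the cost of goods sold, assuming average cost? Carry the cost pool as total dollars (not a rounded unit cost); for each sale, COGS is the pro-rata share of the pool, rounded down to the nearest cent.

After Jul 1: 177 on hand, pool $1,088.55 (≈ $6.1500 each)
After Jul 4: 485 on hand, pool $2,659.35 (≈ $5.4832 each)
Jul 5, sell 207: 207/485 × $2,659.35 → $1,135.02
After Jul 6: 579 on hand, pool $2,577.83 (≈ $4.4522 each)
Jul 7, sell 435: 435/579 × $2,577.83 → $1,936.71
After Jul 9: 470 on hand, pool $1,912.52 (≈ $4.0692 each)
After Jul 12: 670 on hand, pool $2,112.52 (≈ $3.1530 each)
After Jul 13: 1057 on hand, pool $3,215.47 (≈ $3.0421 each)
Jul 15, sell 705: 705/1057 × $3,215.47 → $2,144.66
After Jul 16: 486 on hand, pool $1,204.81 (≈ $2.4790 each)
Total COGS = $1,135.02 + $1,936.71 + $2,144.66 = $5,216.39
Ending inventory (cost pool remaining) = $1,204.81

COGS = $5,216.39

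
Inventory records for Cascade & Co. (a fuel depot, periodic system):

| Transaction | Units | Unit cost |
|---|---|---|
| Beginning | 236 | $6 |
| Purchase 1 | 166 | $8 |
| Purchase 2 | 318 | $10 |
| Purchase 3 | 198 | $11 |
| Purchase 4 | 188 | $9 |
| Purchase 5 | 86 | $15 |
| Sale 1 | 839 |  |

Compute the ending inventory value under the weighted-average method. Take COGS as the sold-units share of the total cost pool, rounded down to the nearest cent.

Ending inventory = $3,282.43

Sale 1, sell 839: 839/1192 × $11,084.00 → $7,801.57
Ending inventory (cost pool remaining) = $3,282.43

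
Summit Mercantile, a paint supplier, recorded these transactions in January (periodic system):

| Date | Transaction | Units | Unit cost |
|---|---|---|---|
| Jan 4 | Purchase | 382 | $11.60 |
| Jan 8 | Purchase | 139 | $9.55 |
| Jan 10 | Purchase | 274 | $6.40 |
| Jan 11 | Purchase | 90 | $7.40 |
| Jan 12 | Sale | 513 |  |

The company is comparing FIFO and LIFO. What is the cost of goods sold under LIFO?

FIFO COGS: 382 @ $11.60 + 131 @ $9.55 = $5,682.25
LIFO COGS: 90 @ $7.40 + 274 @ $6.40 + 139 @ $9.55 + 10 @ $11.60 = $3,863.05

COGS = $3,863.05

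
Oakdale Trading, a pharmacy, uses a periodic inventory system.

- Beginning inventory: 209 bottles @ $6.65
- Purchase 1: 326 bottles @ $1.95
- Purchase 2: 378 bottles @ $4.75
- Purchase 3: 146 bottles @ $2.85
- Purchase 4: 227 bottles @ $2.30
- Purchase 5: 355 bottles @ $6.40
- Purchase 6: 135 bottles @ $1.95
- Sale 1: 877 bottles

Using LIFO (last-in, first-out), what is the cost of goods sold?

COGS = $3,539.95

Sale 1 (877) [LIFO — newest first]: 135 @ $1.95 + 355 @ $6.40 + 227 @ $2.30 + 146 @ $2.85 + 14 @ $4.75 = $3,539.95
Ending inventory: 209 @ $6.65 + 326 @ $1.95 + 364 @ $4.75 = $3,754.55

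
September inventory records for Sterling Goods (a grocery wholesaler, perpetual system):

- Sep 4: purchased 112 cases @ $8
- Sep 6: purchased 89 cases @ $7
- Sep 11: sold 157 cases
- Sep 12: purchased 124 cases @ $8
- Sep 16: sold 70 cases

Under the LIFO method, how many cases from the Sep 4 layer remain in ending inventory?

Sep 11, 157 sold [LIFO — newest first]: 89 @ $7 + 68 @ $8 = $1,167
Sep 16, 70 sold [LIFO — newest first]: 70 @ $8 = $560
Total COGS = $1,167 + $560 = $1,727
Ending inventory: 44 @ $8 + 54 @ $8 = $784

44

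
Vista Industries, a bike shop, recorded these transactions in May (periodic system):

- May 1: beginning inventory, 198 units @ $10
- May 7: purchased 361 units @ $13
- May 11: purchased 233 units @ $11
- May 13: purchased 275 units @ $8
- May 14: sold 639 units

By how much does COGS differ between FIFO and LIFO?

$1,087

FIFO COGS: 198 @ $10 + 361 @ $13 + 80 @ $11 = $7,553
LIFO COGS: 275 @ $8 + 233 @ $11 + 131 @ $13 = $6,466
Difference = |$7,553 − $6,466| = $1,087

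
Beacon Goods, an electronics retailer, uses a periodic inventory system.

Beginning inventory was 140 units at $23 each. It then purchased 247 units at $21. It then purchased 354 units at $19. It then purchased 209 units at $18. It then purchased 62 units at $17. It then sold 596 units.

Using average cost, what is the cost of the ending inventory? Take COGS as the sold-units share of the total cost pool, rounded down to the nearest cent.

Sale 1, sell 596: 596/1012 × $19,949.00 → $11,748.62
Ending inventory (cost pool remaining) = $8,200.38

Ending inventory = $8,200.38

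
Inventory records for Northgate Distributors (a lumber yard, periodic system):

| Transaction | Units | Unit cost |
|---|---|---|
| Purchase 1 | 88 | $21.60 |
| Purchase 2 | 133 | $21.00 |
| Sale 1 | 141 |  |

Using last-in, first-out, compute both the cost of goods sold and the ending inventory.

Sale 1 (141) [LIFO — newest first]: 133 @ $21.00 + 8 @ $21.60 = $2,965.80
Ending inventory: 80 @ $21.60 = $1,728.00
Check: goods available $4,693.80 = COGS $2,965.80 + ending $1,728.00

COGS = $2,965.80; ending inventory = $1,728.00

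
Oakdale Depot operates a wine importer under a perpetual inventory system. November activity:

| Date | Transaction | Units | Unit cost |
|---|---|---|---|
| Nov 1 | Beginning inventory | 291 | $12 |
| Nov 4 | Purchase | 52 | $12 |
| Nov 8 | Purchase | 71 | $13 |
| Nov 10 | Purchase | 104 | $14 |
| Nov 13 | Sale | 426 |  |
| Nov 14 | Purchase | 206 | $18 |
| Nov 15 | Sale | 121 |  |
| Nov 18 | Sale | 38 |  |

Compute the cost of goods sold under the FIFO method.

COGS = $7,701

Nov 13, 426 sold [FIFO — oldest first]: 291 @ $12 + 52 @ $12 + 71 @ $13 + 12 @ $14 = $5,207
Nov 15, 121 sold [FIFO — oldest first]: 92 @ $14 + 29 @ $18 = $1,810
Nov 18, 38 sold [FIFO — oldest first]: 38 @ $18 = $684
Total COGS = $5,207 + $1,810 + $684 = $7,701
Ending inventory: 139 @ $18 = $2,502
Check: goods available $10,203 = COGS $7,701 + ending $2,502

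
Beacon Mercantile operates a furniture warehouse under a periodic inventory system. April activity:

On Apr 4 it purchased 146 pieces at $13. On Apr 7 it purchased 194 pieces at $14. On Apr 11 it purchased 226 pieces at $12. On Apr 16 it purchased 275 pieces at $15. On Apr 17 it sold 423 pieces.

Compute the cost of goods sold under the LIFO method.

Apr 17, 423 sold [LIFO — newest first]: 275 @ $15 + 148 @ $12 = $5,901
Ending inventory: 146 @ $13 + 194 @ $14 + 78 @ $12 = $5,550

COGS = $5,901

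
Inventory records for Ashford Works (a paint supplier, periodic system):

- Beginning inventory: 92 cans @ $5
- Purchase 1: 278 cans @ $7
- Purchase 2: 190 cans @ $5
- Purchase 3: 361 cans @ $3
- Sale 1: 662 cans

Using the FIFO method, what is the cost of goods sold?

Sale 1 (662) [FIFO — oldest first]: 92 @ $5 + 278 @ $7 + 190 @ $5 + 102 @ $3 = $3,662
Ending inventory: 259 @ $3 = $777
Check: goods available $4,439 = COGS $3,662 + ending $777

COGS = $3,662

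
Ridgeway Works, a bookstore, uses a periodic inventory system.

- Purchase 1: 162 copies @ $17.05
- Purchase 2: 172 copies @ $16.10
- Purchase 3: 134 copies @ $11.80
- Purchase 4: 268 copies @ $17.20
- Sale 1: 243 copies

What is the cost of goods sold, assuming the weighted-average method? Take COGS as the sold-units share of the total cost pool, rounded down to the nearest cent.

Sale 1, sell 243: 243/736 × $11,722.10 → $3,870.20
Ending inventory (cost pool remaining) = $7,851.90

COGS = $3,870.20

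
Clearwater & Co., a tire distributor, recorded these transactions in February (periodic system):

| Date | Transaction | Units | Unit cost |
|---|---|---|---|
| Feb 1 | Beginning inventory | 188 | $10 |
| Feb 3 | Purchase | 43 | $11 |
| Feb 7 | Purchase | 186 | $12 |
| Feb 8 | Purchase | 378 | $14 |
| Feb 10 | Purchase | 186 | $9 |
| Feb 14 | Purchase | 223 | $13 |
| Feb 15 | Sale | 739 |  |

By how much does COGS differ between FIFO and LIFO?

FIFO COGS: 188 @ $10 + 43 @ $11 + 186 @ $12 + 322 @ $14 = $9,093
LIFO COGS: 223 @ $13 + 186 @ $9 + 330 @ $14 = $9,193
Difference = |$9,093 − $9,193| = $100

$100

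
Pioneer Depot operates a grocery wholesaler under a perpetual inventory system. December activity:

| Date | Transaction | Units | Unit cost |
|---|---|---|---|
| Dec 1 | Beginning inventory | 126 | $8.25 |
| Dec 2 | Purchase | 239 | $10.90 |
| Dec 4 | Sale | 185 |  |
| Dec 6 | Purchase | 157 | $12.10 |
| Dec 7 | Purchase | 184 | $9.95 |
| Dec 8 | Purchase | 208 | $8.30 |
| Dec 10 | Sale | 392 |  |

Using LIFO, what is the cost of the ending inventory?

Dec 4, 185 sold [LIFO — newest first]: 185 @ $10.90 = $2,016.50
Dec 10, 392 sold [LIFO — newest first]: 208 @ $8.30 + 184 @ $9.95 = $3,557.20
Total COGS = $2,016.50 + $3,557.20 = $5,573.70
Ending inventory: 126 @ $8.25 + 54 @ $10.90 + 157 @ $12.10 = $3,527.80
Check: goods available $9,101.50 = COGS $5,573.70 + ending $3,527.80

Ending inventory = $3,527.80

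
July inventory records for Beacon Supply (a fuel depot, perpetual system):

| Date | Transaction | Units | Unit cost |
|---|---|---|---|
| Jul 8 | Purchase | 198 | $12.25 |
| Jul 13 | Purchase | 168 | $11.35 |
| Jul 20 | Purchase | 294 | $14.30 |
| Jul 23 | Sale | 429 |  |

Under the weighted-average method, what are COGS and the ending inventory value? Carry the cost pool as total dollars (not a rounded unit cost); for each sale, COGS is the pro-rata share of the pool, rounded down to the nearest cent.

COGS = $5,548.72; ending inventory = $2,987.78

After Jul 8: 198 on hand, pool $2,425.50 (≈ $12.2500 each)
After Jul 13: 366 on hand, pool $4,332.30 (≈ $11.8369 each)
After Jul 20: 660 on hand, pool $8,536.50 (≈ $12.9341 each)
Jul 23, sell 429: 429/660 × $8,536.50 → $5,548.72
Ending inventory (cost pool remaining) = $2,987.78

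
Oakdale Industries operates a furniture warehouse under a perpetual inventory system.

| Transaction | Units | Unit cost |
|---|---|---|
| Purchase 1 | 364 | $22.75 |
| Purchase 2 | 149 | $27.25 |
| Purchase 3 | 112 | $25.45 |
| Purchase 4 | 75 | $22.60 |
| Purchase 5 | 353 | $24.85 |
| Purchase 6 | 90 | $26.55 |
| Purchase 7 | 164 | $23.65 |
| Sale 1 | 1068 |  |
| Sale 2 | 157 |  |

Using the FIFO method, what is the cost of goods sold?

COGS = $29,987.50

Sale 1 (1068) [FIFO — oldest first]: 364 @ $22.75 + 149 @ $27.25 + 112 @ $25.45 + 75 @ $22.60 + 353 @ $24.85 + 15 @ $26.55 = $26,056.95
Sale 2 (157) [FIFO — oldest first]: 75 @ $26.55 + 82 @ $23.65 = $3,930.55
Total COGS = $26,056.95 + $3,930.55 = $29,987.50
Ending inventory: 82 @ $23.65 = $1,939.30
Check: goods available $31,926.80 = COGS $29,987.50 + ending $1,939.30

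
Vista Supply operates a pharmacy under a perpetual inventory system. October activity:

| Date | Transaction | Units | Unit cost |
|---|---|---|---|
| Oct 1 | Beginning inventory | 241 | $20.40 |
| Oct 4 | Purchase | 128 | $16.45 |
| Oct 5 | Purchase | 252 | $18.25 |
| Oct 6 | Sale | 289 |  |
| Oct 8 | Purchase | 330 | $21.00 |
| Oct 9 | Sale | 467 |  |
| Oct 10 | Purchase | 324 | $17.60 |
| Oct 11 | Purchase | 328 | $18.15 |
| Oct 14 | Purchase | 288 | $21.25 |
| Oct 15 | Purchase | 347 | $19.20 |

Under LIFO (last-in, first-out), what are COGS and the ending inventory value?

Oct 6, 289 sold [LIFO — newest first]: 252 @ $18.25 + 37 @ $16.45 = $5,207.65
Oct 9, 467 sold [LIFO — newest first]: 330 @ $21.00 + 91 @ $16.45 + 46 @ $20.40 = $9,365.35
Total COGS = $5,207.65 + $9,365.35 = $14,573.00
Ending inventory: 195 @ $20.40 + 324 @ $17.60 + 328 @ $18.15 + 288 @ $21.25 + 347 @ $19.20 = $28,416.00

COGS = $14,573.00; ending inventory = $28,416.00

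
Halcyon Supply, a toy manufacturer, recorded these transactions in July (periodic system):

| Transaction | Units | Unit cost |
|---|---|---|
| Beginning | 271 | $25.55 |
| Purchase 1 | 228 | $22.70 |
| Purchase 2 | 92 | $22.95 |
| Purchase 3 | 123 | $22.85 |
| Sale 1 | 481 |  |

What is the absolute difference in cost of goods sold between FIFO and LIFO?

FIFO COGS: 271 @ $25.55 + 210 @ $22.70 = $11,691.05
LIFO COGS: 123 @ $22.85 + 92 @ $22.95 + 228 @ $22.70 + 38 @ $25.55 = $11,068.45
Difference = |$11,691.05 − $11,068.45| = $622.60

$622.60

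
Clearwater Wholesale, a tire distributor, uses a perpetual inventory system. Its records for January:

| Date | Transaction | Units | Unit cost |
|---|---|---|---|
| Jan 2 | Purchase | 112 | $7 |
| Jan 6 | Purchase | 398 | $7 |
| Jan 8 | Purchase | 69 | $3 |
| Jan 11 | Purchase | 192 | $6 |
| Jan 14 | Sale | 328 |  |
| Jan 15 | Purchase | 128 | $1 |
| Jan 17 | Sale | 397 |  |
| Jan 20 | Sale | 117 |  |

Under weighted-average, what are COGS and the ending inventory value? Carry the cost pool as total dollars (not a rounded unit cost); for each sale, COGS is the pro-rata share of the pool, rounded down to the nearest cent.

COGS = $4,761.50; ending inventory = $295.50

After Jan 2: 112 on hand, pool $784.00 (≈ $7.0000 each)
After Jan 6: 510 on hand, pool $3,570.00 (≈ $7.0000 each)
After Jan 8: 579 on hand, pool $3,777.00 (≈ $6.5233 each)
After Jan 11: 771 on hand, pool $4,929.00 (≈ $6.3930 each)
Jan 14, sell 328: 328/771 × $4,929.00 → $2,096.90
After Jan 15: 571 on hand, pool $2,960.10 (≈ $5.1841 each)
Jan 17, sell 397: 397/571 × $2,960.10 → $2,058.07
Jan 20, sell 117: 117/174 × $902.03 → $606.53
Total COGS = $2,096.90 + $2,058.07 + $606.53 = $4,761.50
Ending inventory (cost pool remaining) = $295.50
Check: goods available $5,057.00 = COGS $4,761.50 + ending $295.50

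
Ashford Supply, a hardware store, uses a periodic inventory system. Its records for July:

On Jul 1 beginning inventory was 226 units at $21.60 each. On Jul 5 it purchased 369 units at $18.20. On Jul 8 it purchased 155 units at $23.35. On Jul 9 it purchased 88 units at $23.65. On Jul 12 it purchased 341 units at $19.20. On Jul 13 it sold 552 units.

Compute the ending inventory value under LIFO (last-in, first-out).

Jul 13, 552 sold [LIFO — newest first]: 341 @ $19.20 + 88 @ $23.65 + 123 @ $23.35 = $11,500.45
Ending inventory: 226 @ $21.60 + 369 @ $18.20 + 32 @ $23.35 = $12,344.60
Check: goods available $23,845.05 = COGS $11,500.45 + ending $12,344.60

Ending inventory = $12,344.60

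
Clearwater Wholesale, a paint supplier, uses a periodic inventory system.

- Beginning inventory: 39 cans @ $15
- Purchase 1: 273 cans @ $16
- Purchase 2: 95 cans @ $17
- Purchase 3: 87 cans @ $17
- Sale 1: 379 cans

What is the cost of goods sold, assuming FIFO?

COGS = $6,092

Sale 1 (379) [FIFO — oldest first]: 39 @ $15 + 273 @ $16 + 67 @ $17 = $6,092
Ending inventory: 28 @ $17 + 87 @ $17 = $1,955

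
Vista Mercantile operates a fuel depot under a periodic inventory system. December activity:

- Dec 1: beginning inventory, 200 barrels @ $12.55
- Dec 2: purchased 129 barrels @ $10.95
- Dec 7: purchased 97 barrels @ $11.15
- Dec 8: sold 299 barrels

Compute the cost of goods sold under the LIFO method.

COGS = $3,410.25

Dec 8, 299 sold [LIFO — newest first]: 97 @ $11.15 + 129 @ $10.95 + 73 @ $12.55 = $3,410.25
Ending inventory: 127 @ $12.55 = $1,593.85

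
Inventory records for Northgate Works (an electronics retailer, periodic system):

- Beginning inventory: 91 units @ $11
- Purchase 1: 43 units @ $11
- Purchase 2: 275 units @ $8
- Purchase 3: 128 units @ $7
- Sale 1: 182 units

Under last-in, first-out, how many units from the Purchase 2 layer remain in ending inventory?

Sale 1 (182) [LIFO — newest first]: 128 @ $7 + 54 @ $8 = $1,328
Ending inventory: 91 @ $11 + 43 @ $11 + 221 @ $8 = $3,242

221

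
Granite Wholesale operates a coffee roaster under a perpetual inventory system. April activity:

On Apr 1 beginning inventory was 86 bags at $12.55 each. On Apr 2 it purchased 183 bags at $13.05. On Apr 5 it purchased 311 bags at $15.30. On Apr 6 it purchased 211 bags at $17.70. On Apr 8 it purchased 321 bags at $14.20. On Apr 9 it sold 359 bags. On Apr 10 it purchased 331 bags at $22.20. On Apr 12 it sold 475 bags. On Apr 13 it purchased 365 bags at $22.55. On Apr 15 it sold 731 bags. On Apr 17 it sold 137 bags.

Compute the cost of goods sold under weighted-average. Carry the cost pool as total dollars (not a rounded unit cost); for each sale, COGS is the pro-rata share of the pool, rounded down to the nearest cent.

After Apr 1: 86 on hand, pool $1,079.30 (≈ $12.5500 each)
After Apr 2: 269 on hand, pool $3,467.45 (≈ $12.8901 each)
After Apr 5: 580 on hand, pool $8,225.75 (≈ $14.1823 each)
After Apr 6: 791 on hand, pool $11,960.45 (≈ $15.1207 each)
After Apr 8: 1112 on hand, pool $16,518.65 (≈ $14.8549 each)
Apr 9, sell 359: 359/1112 × $16,518.65 → $5,332.90
After Apr 10: 1084 on hand, pool $18,533.95 (≈ $17.0977 each)
Apr 12, sell 475: 475/1084 × $18,533.95 → $8,121.42
After Apr 13: 974 on hand, pool $18,643.28 (≈ $19.1409 each)
Apr 15, sell 731: 731/974 × $18,643.28 → $13,992.03
Apr 17, sell 137: 137/243 × $4,651.25 → $2,622.30
Total COGS = $5,332.90 + $8,121.42 + $13,992.03 + $2,622.30 = $30,068.65
Ending inventory (cost pool remaining) = $2,028.95

COGS = $30,068.65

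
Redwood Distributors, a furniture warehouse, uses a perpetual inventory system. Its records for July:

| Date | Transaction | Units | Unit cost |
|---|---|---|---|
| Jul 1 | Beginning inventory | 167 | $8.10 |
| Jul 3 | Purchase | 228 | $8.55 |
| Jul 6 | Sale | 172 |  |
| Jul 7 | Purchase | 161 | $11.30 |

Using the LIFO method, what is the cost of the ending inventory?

Ending inventory = $3,650.80

Jul 6, 172 sold [LIFO — newest first]: 172 @ $8.55 = $1,470.60
Ending inventory: 167 @ $8.10 + 56 @ $8.55 + 161 @ $11.30 = $3,650.80
Check: goods available $5,121.40 = COGS $1,470.60 + ending $3,650.80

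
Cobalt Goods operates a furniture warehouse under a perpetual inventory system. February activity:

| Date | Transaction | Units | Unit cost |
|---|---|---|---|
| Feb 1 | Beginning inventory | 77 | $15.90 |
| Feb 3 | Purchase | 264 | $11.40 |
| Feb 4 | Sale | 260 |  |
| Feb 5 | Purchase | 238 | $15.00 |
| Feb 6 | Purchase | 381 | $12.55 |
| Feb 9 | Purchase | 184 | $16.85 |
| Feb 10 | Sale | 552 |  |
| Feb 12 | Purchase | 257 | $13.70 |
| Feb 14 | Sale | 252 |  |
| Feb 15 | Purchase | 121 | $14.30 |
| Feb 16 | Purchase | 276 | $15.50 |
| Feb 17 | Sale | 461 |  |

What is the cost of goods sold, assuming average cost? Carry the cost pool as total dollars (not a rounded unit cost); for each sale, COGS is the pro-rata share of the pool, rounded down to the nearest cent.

COGS = $21,235.44

After Feb 1: 77 on hand, pool $1,224.30 (≈ $15.9000 each)
After Feb 3: 341 on hand, pool $4,233.90 (≈ $12.4161 each)
Feb 4, sell 260: 260/341 × $4,233.90 → $3,228.19
After Feb 5: 319 on hand, pool $4,575.71 (≈ $14.3439 each)
After Feb 6: 700 on hand, pool $9,357.26 (≈ $13.3675 each)
After Feb 9: 884 on hand, pool $12,457.66 (≈ $14.0924 each)
Feb 10, sell 552: 552/884 × $12,457.66 → $7,778.99
After Feb 12: 589 on hand, pool $8,199.57 (≈ $13.9212 each)
Feb 14, sell 252: 252/589 × $8,199.57 → $3,508.13
After Feb 15: 458 on hand, pool $6,421.74 (≈ $14.0213 each)
After Feb 16: 734 on hand, pool $10,699.74 (≈ $14.5773 each)
Feb 17, sell 461: 461/734 × $10,699.74 → $6,720.13
Total COGS = $3,228.19 + $7,778.99 + $3,508.13 + $6,720.13 = $21,235.44
Ending inventory (cost pool remaining) = $3,979.61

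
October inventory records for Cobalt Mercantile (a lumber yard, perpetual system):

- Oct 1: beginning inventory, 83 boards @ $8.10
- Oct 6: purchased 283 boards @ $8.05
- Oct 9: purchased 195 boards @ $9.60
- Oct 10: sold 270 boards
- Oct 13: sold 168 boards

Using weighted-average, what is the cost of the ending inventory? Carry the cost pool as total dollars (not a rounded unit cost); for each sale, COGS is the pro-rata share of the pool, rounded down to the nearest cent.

Ending inventory = $1,057.34

After Oct 1: 83 on hand, pool $672.30 (≈ $8.1000 each)
After Oct 6: 366 on hand, pool $2,950.45 (≈ $8.0613 each)
After Oct 9: 561 on hand, pool $4,822.45 (≈ $8.5962 each)
Oct 10, sell 270: 270/561 × $4,822.45 → $2,320.96
Oct 13, sell 168: 168/291 × $2,501.49 → $1,444.15
Total COGS = $2,320.96 + $1,444.15 = $3,765.11
Ending inventory (cost pool remaining) = $1,057.34
Check: goods available $4,822.45 = COGS $3,765.11 + ending $1,057.34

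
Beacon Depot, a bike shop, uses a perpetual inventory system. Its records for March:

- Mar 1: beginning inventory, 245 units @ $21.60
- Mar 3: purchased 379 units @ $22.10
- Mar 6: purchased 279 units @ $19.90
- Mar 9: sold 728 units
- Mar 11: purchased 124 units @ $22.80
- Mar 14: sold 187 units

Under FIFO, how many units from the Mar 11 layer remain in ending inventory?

112

Mar 9, 728 sold [FIFO — oldest first]: 245 @ $21.60 + 379 @ $22.10 + 104 @ $19.90 = $15,737.50
Mar 14, 187 sold [FIFO — oldest first]: 175 @ $19.90 + 12 @ $22.80 = $3,756.10
Total COGS = $15,737.50 + $3,756.10 = $19,493.60
Ending inventory: 112 @ $22.80 = $2,553.60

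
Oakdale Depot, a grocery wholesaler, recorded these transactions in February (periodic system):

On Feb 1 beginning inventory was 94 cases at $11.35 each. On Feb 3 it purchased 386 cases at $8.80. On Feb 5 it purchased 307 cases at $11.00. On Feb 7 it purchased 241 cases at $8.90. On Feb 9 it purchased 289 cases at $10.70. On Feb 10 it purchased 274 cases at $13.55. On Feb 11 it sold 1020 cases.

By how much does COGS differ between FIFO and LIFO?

$1,411.50

FIFO COGS: 94 @ $11.35 + 386 @ $8.80 + 307 @ $11.00 + 233 @ $8.90 = $9,914.40
LIFO COGS: 274 @ $13.55 + 289 @ $10.70 + 241 @ $8.90 + 216 @ $11.00 = $11,325.90
Difference = |$9,914.40 − $11,325.90| = $1,411.50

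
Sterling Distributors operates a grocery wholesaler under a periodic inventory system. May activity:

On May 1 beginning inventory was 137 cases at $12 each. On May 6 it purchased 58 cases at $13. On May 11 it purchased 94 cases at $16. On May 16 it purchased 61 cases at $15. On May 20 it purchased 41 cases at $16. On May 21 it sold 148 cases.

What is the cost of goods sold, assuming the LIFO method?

May 21, 148 sold [LIFO — newest first]: 41 @ $16 + 61 @ $15 + 46 @ $16 = $2,307
Ending inventory: 137 @ $12 + 58 @ $13 + 48 @ $16 = $3,166

COGS = $2,307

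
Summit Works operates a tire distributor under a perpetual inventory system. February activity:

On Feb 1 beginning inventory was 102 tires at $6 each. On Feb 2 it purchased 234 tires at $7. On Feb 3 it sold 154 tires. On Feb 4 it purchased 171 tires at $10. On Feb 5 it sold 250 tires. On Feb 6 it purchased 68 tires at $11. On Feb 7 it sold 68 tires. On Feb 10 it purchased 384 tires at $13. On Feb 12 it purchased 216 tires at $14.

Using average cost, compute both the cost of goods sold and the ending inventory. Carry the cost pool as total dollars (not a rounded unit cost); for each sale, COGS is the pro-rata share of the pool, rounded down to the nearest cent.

After Feb 1: 102 on hand, pool $612.00 (≈ $6.0000 each)
After Feb 2: 336 on hand, pool $2,250.00 (≈ $6.6964 each)
Feb 3, sell 154: 154/336 × $2,250.00 → $1,031.25
After Feb 4: 353 on hand, pool $2,928.75 (≈ $8.2967 each)
Feb 5, sell 250: 250/353 × $2,928.75 → $2,074.18
After Feb 6: 171 on hand, pool $1,602.57 (≈ $9.3718 each)
Feb 7, sell 68: 68/171 × $1,602.57 → $637.27
After Feb 10: 487 on hand, pool $5,957.30 (≈ $12.2326 each)
After Feb 12: 703 on hand, pool $8,981.30 (≈ $12.7757 each)
Total COGS = $1,031.25 + $2,074.18 + $637.27 = $3,742.70
Ending inventory (cost pool remaining) = $8,981.30
Check: goods available $12,724.00 = COGS $3,742.70 + ending $8,981.30

COGS = $3,742.70; ending inventory = $8,981.30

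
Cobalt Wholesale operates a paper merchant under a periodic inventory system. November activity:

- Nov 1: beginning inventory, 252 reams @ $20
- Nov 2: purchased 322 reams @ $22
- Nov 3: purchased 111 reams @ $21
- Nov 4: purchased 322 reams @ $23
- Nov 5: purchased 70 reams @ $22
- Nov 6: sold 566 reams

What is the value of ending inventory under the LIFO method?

Ending inventory = $10,738

Nov 6, 566 sold [LIFO — newest first]: 70 @ $22 + 322 @ $23 + 111 @ $21 + 63 @ $22 = $12,663
Ending inventory: 252 @ $20 + 259 @ $22 = $10,738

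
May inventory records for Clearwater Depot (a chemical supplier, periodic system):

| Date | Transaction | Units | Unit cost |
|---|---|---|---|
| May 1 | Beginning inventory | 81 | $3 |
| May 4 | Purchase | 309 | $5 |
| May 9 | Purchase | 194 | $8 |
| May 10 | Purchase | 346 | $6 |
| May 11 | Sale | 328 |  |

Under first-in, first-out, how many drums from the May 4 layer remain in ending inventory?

May 11, 328 sold [FIFO — oldest first]: 81 @ $3 + 247 @ $5 = $1,478
Ending inventory: 62 @ $5 + 194 @ $8 + 346 @ $6 = $3,938

62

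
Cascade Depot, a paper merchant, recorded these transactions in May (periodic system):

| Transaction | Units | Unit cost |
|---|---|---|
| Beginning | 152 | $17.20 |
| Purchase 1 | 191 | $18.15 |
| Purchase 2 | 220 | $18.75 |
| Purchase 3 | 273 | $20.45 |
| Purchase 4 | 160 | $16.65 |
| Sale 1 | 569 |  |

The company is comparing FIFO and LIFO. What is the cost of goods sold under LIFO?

COGS = $10,796.85

FIFO COGS: 152 @ $17.20 + 191 @ $18.15 + 220 @ $18.75 + 6 @ $20.45 = $10,328.75
LIFO COGS: 160 @ $16.65 + 273 @ $20.45 + 136 @ $18.75 = $10,796.85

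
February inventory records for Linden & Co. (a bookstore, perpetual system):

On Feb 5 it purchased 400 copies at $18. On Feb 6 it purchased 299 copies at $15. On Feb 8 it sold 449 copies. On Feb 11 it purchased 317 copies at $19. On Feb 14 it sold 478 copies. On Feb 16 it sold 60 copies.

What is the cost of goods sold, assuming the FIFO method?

COGS = $17,157

Feb 8, 449 sold [FIFO — oldest first]: 400 @ $18 + 49 @ $15 = $7,935
Feb 14, 478 sold [FIFO — oldest first]: 250 @ $15 + 228 @ $19 = $8,082
Feb 16, 60 sold [FIFO — oldest first]: 60 @ $19 = $1,140
Total COGS = $7,935 + $8,082 + $1,140 = $17,157
Ending inventory: 29 @ $19 = $551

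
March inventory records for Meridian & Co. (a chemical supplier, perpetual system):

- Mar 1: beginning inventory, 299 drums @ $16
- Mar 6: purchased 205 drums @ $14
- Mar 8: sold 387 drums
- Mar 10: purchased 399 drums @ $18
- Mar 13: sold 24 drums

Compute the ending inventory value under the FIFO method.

Ending inventory = $8,484

Mar 8, 387 sold [FIFO — oldest first]: 299 @ $16 + 88 @ $14 = $6,016
Mar 13, 24 sold [FIFO — oldest first]: 24 @ $14 = $336
Total COGS = $6,016 + $336 = $6,352
Ending inventory: 93 @ $14 + 399 @ $18 = $8,484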